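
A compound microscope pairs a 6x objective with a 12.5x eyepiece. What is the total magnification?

75

The overall magnification of a compound microscope is the product of the objective and eyepiece magnifications:
M = M_obj x M_eye = 6 x 12.5 = 75.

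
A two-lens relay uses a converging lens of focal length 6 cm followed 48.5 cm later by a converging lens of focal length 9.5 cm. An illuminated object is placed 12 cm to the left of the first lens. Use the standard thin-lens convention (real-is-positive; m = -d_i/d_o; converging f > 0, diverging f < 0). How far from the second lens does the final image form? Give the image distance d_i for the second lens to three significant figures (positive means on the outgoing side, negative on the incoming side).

First lens: d_i1 = 1/(1/6 - 1/12) = 12.000 cm.
The intermediate image is 12.000 cm to the right of lens 1, so d_o2 = L - d_i1 = 48.5 - 12.000 = 36.500 cm.
Second lens: d_i2 = 1/(1/9.5 - 1/(36.500)) = 12.843 cm.

12.8 cm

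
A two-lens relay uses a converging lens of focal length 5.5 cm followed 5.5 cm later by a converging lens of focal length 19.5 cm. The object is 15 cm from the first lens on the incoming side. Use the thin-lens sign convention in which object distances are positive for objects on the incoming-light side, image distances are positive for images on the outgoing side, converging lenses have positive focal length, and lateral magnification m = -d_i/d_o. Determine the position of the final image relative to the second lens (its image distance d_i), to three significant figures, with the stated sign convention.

Applying the thin-lens equation to the first lens, 1/5.5 = 1/15 + 1/d_i1, which gives d_i1 = 8.684 cm.
This image would form 8.684 cm past lens 1, i.e. 3.184 cm beyond lens 2, so it is a virtual object for lens 2: d_o2 = 5.5 - 8.684 = -3.184 cm.
Applying the thin-lens equation again with f_2 = 19.5 cm and d_o2 = -3.184 cm gives d_i2 = 2.737 cm.

2.74 cm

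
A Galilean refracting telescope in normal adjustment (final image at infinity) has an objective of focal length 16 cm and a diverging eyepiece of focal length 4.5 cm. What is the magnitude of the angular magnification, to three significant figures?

3.56

|M| = f_obj/|f_eye| = 16/4.5 = 3.556.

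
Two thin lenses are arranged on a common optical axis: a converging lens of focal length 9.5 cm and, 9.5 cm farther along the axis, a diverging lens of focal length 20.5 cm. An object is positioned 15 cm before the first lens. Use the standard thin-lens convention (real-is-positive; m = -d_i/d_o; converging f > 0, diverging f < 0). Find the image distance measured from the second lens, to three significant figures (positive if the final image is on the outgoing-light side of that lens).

First lens: d_i1 = 1/(1/9.5 - 1/15) = 25.909 cm.
This image would form 25.909 cm past lens 1, i.e. 16.409 cm beyond lens 2, so it is a virtual object for lens 2: d_o2 = 9.5 - 25.909 = -16.409 cm.
Second lens: d_i2 = 1/(1/(-20.5) - 1/(-16.409)) = 82.228 cm.

82.2 cm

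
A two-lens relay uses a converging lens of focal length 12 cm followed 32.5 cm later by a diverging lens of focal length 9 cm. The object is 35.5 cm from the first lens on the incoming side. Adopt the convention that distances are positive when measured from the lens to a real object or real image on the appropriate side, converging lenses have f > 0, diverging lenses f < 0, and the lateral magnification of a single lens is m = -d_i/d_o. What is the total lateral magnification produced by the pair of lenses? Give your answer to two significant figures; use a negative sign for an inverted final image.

-0.20

First lens: d_i1 = 1/(1/12 - 1/35.5) = 18.128 cm.
m_1 = -(18.128)/35.5 = -0.5106.
The intermediate image is 18.128 cm to the right of lens 1, so d_o2 = L - d_i1 = 32.5 - 18.128 = 14.372 cm.
Second lens: d_i2 = 1/(1/(-9) - 1/(14.372)) = -5.534 cm.
m_2 = -(-5.534)/(14.372) = 0.3851.
Total m = m_1 x m_2 = (-0.5106)(0.3851) = -0.1966.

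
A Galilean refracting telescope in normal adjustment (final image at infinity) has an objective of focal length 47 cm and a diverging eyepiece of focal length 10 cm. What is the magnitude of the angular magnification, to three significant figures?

4.70

|M| = f_obj/|f_eye| = 47/10 = 4.700.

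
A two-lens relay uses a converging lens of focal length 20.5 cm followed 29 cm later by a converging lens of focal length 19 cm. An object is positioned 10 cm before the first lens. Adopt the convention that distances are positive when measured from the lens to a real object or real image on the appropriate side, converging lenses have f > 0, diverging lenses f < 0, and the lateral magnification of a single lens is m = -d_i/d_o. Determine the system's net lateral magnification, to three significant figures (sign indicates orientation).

-1.26

Lens 1: 1/d_i1 = 1/f_1 - 1/d_o1 = 1/20.5 - 1/10 = -0.05122 cm^-1, so d_i1 = -19.524 cm.
m_1 = -(-19.524)/10 = 1.9524.
With d_i1 < 0 the first image is virtual and lies on the object side; the object distance for lens 2 is d_o2 = 29 - (-19.524) = 48.524 cm.
Lens 2: 1/d_i2 = 1/f_2 - 1/d_o2 = 1/19 - 1/(48.524) = 0.03202 cm^-1, so d_i2 = 31.227 cm.
m_2 = -(31.227)/(48.524) = -0.6435.
Total m = m_1 x m_2 = (1.9524)(-0.6435) = -1.2565.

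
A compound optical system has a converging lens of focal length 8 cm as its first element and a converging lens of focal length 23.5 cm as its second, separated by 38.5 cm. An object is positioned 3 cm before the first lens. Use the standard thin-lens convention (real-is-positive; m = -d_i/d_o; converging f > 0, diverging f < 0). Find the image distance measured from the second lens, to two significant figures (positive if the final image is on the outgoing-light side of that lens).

51 cm

Lens 1: 1/d_i1 = 1/f_1 - 1/d_o1 = 1/8 - 1/3 = -0.20833 cm^-1, so d_i1 = -4.800 cm.
With d_i1 < 0 the first image is virtual and lies on the object side; the object distance for lens 2 is d_o2 = 38.5 - (-4.800) = 43.300 cm.
Lens 2: 1/d_i2 = 1/f_2 - 1/d_o2 = 1/23.5 - 1/(43.300) = 0.01946 cm^-1, so d_i2 = 51.391 cm.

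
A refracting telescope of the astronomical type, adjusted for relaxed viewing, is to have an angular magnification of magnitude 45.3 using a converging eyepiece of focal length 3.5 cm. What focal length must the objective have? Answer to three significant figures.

|M| = f_obj/|f_eye|, so f_obj = |M| x |f_eye| = 45.3 x 3.5 = 158.550 cm.

159 cm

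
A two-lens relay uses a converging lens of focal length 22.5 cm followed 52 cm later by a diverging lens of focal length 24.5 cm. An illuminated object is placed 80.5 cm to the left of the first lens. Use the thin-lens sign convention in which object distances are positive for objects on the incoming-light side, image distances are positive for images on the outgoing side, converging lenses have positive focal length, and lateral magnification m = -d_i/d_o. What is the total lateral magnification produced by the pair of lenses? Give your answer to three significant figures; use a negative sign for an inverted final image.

-0.210

First lens: d_i1 = 1/(1/22.5 - 1/80.5) = 31.228 cm.
m_1 = -(31.228)/80.5 = -0.3879.
The intermediate image is 31.228 cm to the right of lens 1, so d_o2 = L - d_i1 = 52 - 31.228 = 20.772 cm.
Second lens: d_i2 = 1/(1/(-24.5) - 1/(20.772)) = -11.241 cm.
m_2 = -(-11.241)/(20.772) = 0.5412.
Total m = m_1 x m_2 = (-0.3879)(0.5412) = -0.2099.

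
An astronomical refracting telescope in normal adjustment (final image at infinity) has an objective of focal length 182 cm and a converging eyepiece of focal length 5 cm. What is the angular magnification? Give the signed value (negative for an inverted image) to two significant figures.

-36

M = -f_obj/f_eye = -182/(5) = -36.400.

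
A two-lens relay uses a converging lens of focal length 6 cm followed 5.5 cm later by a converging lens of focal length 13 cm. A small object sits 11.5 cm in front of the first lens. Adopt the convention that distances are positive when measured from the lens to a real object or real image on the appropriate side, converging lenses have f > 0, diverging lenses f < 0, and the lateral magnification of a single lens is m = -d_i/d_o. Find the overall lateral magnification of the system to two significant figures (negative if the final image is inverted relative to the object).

Applying the thin-lens equation to the first lens, 1/6 = 1/11.5 + 1/d_i1, which gives d_i1 = 12.545 cm.
Its lateral magnification is m_1 = -d_i1/d_o1 = -(12.545)/11.5 = -1.0909.
Since 12.545 cm > 5.5 cm, the first image lies past the second lens and serves as a virtual object: d_o2 = L - d_i1 = -7.045 cm.
Applying the thin-lens equation again with f_2 = 13 cm and d_o2 = -7.045 cm gives d_i2 = 4.569 cm.
m_2 = -(4.569)/(-7.045) = 0.6485.
The system's lateral magnification is m_1 m_2 = (-1.0909)(0.6485) = -0.7075.

-0.71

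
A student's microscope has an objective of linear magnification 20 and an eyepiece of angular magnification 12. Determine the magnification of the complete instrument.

The overall magnification of a compound microscope is the product of the objective and eyepiece magnifications:
M = M_obj x M_eye = 20 x 12 = 240.

240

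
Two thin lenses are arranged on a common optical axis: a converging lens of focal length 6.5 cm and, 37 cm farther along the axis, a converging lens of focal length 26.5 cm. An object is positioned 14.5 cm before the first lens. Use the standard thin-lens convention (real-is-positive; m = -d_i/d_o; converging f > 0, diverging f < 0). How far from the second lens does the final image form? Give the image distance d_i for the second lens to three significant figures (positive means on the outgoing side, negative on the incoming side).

-522 cm

Applying the thin-lens equation to the first lens, 1/6.5 = 1/14.5 + 1/d_i1, which gives d_i1 = 11.781 cm.
The intermediate image is 11.781 cm to the right of lens 1, so d_o2 = L - d_i1 = 37 - 11.781 = 25.219 cm.
Applying the thin-lens equation again with f_2 = 26.5 cm and d_o2 = 25.219 cm gives d_i2 = -521.598 cm.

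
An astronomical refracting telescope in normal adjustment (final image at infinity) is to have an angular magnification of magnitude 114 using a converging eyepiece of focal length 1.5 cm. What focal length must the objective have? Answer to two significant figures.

|M| = f_obj/|f_eye|, so f_obj = |M| x |f_eye| = 114.0 x 1.5 = 171.000 cm.

170 cm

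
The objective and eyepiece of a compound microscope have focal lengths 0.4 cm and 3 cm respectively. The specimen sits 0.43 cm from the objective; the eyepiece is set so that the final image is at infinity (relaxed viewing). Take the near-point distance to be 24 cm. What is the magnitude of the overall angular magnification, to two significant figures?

Objective: 1/d_i = 1/f_obj - 1/d_o = 1/0.4 - 1/0.43 = 0.17442 cm^-1, so d_i = 5.733 cm.
m_obj = -d_i/d_o = -5.733/0.43 = -13.333.
Eyepiece angular magnification (image at infinity): M_eye = D/f_e = 24/3 = 8.000.
Overall M = m_obj x M_eye = (-13.333)(8.000) = -106.67.
|M| = 106.67.

110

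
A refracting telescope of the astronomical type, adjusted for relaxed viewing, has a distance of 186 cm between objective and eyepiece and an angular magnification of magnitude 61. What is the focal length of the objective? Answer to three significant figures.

183 cm

In normal adjustment the tube length equals f_obj + f_eye and |M| = f_obj/f_eye.
So f_obj = 61 f_eye and 61 f_eye + f_eye = 186 cm, giving f_eye = 186/62 = 3.000 cm and f_obj = 183.000 cm.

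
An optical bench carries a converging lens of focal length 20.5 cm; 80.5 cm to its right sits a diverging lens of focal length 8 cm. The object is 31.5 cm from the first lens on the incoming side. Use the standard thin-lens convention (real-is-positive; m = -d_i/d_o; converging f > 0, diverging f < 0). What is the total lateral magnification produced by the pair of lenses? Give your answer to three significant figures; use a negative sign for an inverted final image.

-0.500

First lens: d_i1 = 1/(1/20.5 - 1/31.5) = 58.705 cm.
m_1 = -(58.705)/31.5 = -1.8636.
That image sits 21.795 cm in front of the second lens, so d_o2 = 21.795 cm.
Second lens: d_i2 = 1/(1/(-8) - 1/(21.795)) = -5.852 cm.
m_2 = -(-5.852)/(21.795) = 0.2685.
Total m = m_1 x m_2 = (-1.8636)(0.2685) = -0.5004.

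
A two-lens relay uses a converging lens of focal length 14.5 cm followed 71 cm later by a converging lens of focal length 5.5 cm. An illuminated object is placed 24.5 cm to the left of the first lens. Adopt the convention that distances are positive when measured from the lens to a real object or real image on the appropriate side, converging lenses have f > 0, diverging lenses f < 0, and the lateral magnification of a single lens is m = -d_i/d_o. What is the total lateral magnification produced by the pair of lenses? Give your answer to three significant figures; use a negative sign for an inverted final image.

0.266

Applying the thin-lens equation to the first lens, 1/14.5 = 1/24.5 + 1/d_i1, which gives d_i1 = 35.525 cm.
Its lateral magnification is m_1 = -d_i1/d_o1 = -(35.525)/24.5 = -1.4500.
Object distance for lens 2: d_o2 = 71 - 35.525 = 35.475 cm.
Applying the thin-lens equation again with f_2 = 5.5 cm and d_o2 = 35.475 cm gives d_i2 = 6.509 cm.
m_2 = -(6.509)/(35.475) = -0.1835.
Total m = m_1 x m_2 = (-1.4500)(-0.1835) = 0.2661.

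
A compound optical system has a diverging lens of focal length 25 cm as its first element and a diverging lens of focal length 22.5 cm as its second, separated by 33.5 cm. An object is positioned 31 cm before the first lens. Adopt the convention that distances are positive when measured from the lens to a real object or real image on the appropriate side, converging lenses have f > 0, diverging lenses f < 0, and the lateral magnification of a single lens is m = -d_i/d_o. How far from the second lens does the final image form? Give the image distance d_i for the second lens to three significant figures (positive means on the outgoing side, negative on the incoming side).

First lens: d_i1 = 1/(1/(-25) - 1/31) = -13.839 cm.
The intermediate image is virtual, 13.839 cm to the left of lens 1, so d_o2 = L - d_i1 = 33.5 - (-13.839) = 47.339 cm.
Second lens: d_i2 = 1/(1/(-22.5) - 1/(47.339)) = -15.251 cm.

-15.3 cm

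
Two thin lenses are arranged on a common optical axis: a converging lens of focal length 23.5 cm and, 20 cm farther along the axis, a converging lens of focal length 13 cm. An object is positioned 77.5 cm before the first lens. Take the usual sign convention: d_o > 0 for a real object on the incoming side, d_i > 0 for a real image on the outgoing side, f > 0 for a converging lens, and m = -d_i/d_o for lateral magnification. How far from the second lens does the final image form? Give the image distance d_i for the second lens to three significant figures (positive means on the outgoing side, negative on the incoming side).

Lens 1: 1/d_i1 = 1/f_1 - 1/d_o1 = 1/23.5 - 1/77.5 = 0.02965 cm^-1, so d_i1 = 33.727 cm.
Since 33.727 cm > 20 cm, the first image lies past the second lens and serves as a virtual object: d_o2 = L - d_i1 = -13.727 cm.
Lens 2: 1/d_i2 = 1/f_2 - 1/d_o2 = 1/13 - 1/(-13.727) = 0.14977 cm^-1, so d_i2 = 6.677 cm.

6.68 cm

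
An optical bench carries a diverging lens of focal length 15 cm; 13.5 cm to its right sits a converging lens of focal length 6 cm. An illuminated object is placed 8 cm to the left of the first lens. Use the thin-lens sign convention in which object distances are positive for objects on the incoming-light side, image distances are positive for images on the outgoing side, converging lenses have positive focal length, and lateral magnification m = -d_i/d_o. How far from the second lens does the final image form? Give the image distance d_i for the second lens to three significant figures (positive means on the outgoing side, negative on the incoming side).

8.83 cm

First lens: d_i1 = 1/(1/(-15) - 1/8) = -5.217 cm.
With d_i1 < 0 the first image is virtual and lies on the object side; the object distance for lens 2 is d_o2 = 13.5 - (-5.217) = 18.717 cm.
Second lens: d_i2 = 1/(1/6 - 1/(18.717)) = 8.831 cm.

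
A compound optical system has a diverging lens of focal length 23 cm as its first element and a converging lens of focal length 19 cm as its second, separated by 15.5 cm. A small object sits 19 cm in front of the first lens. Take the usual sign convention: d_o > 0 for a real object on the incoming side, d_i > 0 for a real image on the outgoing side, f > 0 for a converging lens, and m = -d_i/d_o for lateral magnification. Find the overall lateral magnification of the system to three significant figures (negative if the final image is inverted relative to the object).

-1.51

First lens: d_i1 = 1/(1/(-23) - 1/19) = -10.405 cm.
m_1 = -(-10.405)/19 = 0.5476.
The intermediate image is virtual, 10.405 cm to the left of lens 1, so d_o2 = L - d_i1 = 15.5 - (-10.405) = 25.905 cm.
Second lens: d_i2 = 1/(1/19 - 1/(25.905)) = 71.283 cm.
m_2 = -(71.283)/(25.905) = -2.7517.
Total m = m_1 x m_2 = (0.5476)(-2.7517) = -1.5069.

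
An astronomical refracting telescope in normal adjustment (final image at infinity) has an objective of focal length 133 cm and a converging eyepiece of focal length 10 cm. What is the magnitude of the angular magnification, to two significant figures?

13

|M| = f_obj/|f_eye| = 133/10 = 13.300.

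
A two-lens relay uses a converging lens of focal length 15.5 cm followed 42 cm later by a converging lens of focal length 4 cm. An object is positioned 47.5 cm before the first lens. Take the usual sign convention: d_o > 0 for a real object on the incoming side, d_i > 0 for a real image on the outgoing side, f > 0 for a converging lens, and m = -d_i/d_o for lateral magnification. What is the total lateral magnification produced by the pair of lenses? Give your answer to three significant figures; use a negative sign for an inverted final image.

Applying the thin-lens equation to the first lens, 1/15.5 = 1/47.5 + 1/d_i1, which gives d_i1 = 23.008 cm.
Its lateral magnification is m_1 = -d_i1/d_o1 = -(23.008)/47.5 = -0.4844.
That image sits 18.992 cm in front of the second lens, so d_o2 = 18.992 cm.
Applying the thin-lens equation again with f_2 = 4 cm and d_o2 = 18.992 cm gives d_i2 = 5.067 cm.
m_2 = -(5.067)/(18.992) = -0.2668.
Overall magnification: m = m_1 m_2 = 0.1292.

0.129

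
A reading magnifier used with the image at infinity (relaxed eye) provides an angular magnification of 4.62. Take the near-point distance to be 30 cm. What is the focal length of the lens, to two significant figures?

For the image at infinity, M = D/f.
f = D/M = 30/4.62 = 6.494 cm.

6.5 cm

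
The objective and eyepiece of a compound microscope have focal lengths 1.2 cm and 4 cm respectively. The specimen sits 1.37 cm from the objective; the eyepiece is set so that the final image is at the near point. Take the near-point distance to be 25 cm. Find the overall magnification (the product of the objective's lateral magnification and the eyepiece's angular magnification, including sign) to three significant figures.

Objective: 1/d_i = 1/f_obj - 1/d_o = 1/1.2 - 1/1.37 = 0.10341 cm^-1, so d_i = 9.671 cm.
m_obj = -d_i/d_o = -9.671/1.37 = -7.059.
Eyepiece angular magnification (image at near point): M_eye = 1 + D/f_e = 1 + 25/4 = 7.250.
Overall M = m_obj x M_eye = (-7.059)(7.250) = -51.18.

-51.2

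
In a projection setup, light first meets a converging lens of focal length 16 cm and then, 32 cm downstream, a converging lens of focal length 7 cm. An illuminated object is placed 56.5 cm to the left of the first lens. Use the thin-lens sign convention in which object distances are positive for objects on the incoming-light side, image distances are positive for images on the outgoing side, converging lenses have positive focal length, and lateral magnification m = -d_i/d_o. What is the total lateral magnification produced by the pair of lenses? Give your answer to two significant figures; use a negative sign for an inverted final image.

Applying the thin-lens equation to the first lens, 1/16 = 1/56.5 + 1/d_i1, which gives d_i1 = 22.321 cm.
Its lateral magnification is m_1 = -d_i1/d_o1 = -(22.321)/56.5 = -0.3951.
The intermediate image is 22.321 cm to the right of lens 1, so d_o2 = L - d_i1 = 32 - 22.321 = 9.679 cm.
Applying the thin-lens equation again with f_2 = 7 cm and d_o2 = 9.679 cm gives d_i2 = 25.290 cm.
m_2 = -(25.290)/(9.679) = -2.6129.
Overall magnification: m = m_1 m_2 = 1.0323.

1.0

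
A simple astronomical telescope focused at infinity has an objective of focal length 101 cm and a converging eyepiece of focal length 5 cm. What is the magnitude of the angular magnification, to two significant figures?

20

|M| = f_obj/|f_eye| = 101/5 = 20.200.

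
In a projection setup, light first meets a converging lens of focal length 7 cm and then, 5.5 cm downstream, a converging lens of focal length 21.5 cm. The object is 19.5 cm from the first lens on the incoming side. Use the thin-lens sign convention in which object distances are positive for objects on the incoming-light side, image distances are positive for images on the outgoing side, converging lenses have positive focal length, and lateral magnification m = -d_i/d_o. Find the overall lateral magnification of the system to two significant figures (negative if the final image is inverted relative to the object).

-0.45

Lens 1: 1/d_i1 = 1/f_1 - 1/d_o1 = 1/7 - 1/19.5 = 0.09158 cm^-1, so d_i1 = 10.920 cm.
m_1 = -(10.920)/19.5 = -0.5600.
This image would form 10.920 cm past lens 1, i.e. 5.420 cm beyond lens 2, so it is a virtual object for lens 2: d_o2 = 5.5 - 10.920 = -5.420 cm.
Lens 2: 1/d_i2 = 1/f_2 - 1/d_o2 = 1/21.5 - 1/(-5.420) = 0.23101 cm^-1, so d_i2 = 4.329 cm.
m_2 = -(4.329)/(-5.420) = 0.7987.
The system's lateral magnification is m_1 m_2 = (-0.5600)(0.7987) = -0.4473.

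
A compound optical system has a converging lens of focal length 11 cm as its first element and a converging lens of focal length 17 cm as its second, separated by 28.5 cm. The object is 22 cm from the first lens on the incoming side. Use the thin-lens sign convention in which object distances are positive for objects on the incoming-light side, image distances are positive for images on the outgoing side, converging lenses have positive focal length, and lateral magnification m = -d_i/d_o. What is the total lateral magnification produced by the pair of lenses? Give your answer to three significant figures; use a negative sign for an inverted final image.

Lens 1: 1/d_i1 = 1/f_1 - 1/d_o1 = 1/11 - 1/22 = 0.04545 cm^-1, so d_i1 = 22.000 cm.
m_1 = -(22.000)/22 = -1.0000.
The intermediate image is 22.000 cm to the right of lens 1, so d_o2 = L - d_i1 = 28.5 - 22.000 = 6.500 cm.
Lens 2: 1/d_i2 = 1/f_2 - 1/d_o2 = 1/17 - 1/(6.500) = -0.09502 cm^-1, so d_i2 = -10.524 cm.
m_2 = -(-10.524)/(6.500) = 1.6190.
Total m = m_1 x m_2 = (-1.0000)(1.6190) = -1.6190.

-1.62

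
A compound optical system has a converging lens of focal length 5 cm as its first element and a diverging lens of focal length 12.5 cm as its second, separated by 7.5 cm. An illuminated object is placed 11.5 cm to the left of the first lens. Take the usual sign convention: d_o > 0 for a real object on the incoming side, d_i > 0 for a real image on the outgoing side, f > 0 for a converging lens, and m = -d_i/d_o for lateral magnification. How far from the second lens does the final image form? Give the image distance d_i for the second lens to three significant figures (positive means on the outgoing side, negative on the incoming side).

1.51 cm

First lens: d_i1 = 1/(1/5 - 1/11.5) = 8.846 cm.
This image would form 8.846 cm past lens 1, i.e. 1.346 cm beyond lens 2, so it is a virtual object for lens 2: d_o2 = 7.5 - 8.846 = -1.346 cm.
Second lens: d_i2 = 1/(1/(-12.5) - 1/(-1.346)) = 1.509 cm.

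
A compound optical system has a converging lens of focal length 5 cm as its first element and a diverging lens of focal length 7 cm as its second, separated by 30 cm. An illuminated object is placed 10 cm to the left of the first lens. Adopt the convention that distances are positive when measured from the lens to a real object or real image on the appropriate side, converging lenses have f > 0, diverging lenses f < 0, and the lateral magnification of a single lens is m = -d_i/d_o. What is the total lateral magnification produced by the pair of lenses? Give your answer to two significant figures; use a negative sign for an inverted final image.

Applying the thin-lens equation to the first lens, 1/5 = 1/10 + 1/d_i1, which gives d_i1 = 10.000 cm.
Its lateral magnification is m_1 = -d_i1/d_o1 = -(10.000)/10 = -1.0000.
That image sits 20.000 cm in front of the second lens, so d_o2 = 20.000 cm.
Applying the thin-lens equation again with f_2 = -7 cm and d_o2 = 20.000 cm gives d_i2 = -5.185 cm.
m_2 = -(-5.185)/(20.000) = 0.2593.
The system's lateral magnification is m_1 m_2 = (-1.0000)(0.2593) = -0.2593.

-0.26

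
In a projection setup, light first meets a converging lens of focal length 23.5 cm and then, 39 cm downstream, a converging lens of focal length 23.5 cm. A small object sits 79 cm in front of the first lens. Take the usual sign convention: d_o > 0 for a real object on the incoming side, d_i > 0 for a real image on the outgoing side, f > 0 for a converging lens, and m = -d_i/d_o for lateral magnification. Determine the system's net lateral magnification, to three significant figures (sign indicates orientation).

-0.554

Lens 1: 1/d_i1 = 1/f_1 - 1/d_o1 = 1/23.5 - 1/79 = 0.02989 cm^-1, so d_i1 = 33.450 cm.
m_1 = -(33.450)/79 = -0.4234.
Object distance for lens 2: d_o2 = 39 - 33.450 = 5.550 cm.
Lens 2: 1/d_i2 = 1/f_2 - 1/d_o2 = 1/23.5 - 1/(5.550) = -0.13764 cm^-1, so d_i2 = -7.265 cm.
m_2 = -(-7.265)/(5.550) = 1.3092.
Overall magnification: m = m_1 m_2 = -0.5543.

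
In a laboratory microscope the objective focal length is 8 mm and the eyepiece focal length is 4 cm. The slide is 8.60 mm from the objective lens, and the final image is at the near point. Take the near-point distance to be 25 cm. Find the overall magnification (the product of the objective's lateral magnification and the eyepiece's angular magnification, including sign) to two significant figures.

-97

Convert to cm: f_obj = 8 mm = 0.8 cm; d_o = 8.60 mm = 0.86 cm.
Objective: 1/d_i = 1/f_obj - 1/d_o = 1/0.8 - 1/0.86 = 0.08721 cm^-1, so d_i = 11.467 cm.
m_obj = -d_i/d_o = -11.467/0.86 = -13.333.
Eyepiece angular magnification (image at near point): M_eye = 1 + D/f_e = 1 + 25/4 = 7.250.
Overall M = m_obj x M_eye = (-13.333)(7.250) = -96.67.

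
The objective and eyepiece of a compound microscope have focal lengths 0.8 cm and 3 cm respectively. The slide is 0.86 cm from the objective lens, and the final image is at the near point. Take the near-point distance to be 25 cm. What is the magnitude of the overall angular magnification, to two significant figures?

120

Objective: 1/d_i = 1/f_obj - 1/d_o = 1/0.8 - 1/0.86 = 0.08721 cm^-1, so d_i = 11.467 cm.
m_obj = -d_i/d_o = -11.467/0.86 = -13.333.
Eyepiece angular magnification (image at near point): M_eye = 1 + D/f_e = 1 + 25/3 = 9.333.
Overall M = m_obj x M_eye = (-13.333)(9.333) = -124.44.
|M| = 124.44.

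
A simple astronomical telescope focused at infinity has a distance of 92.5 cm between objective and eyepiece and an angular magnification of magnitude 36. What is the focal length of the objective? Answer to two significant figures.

90 cm

In normal adjustment the tube length equals f_obj + f_eye and |M| = f_obj/f_eye.
So f_obj = 36 f_eye and 36 f_eye + f_eye = 92.5 cm, giving f_eye = 92.5/37 = 2.500 cm and f_obj = 90.000 cm.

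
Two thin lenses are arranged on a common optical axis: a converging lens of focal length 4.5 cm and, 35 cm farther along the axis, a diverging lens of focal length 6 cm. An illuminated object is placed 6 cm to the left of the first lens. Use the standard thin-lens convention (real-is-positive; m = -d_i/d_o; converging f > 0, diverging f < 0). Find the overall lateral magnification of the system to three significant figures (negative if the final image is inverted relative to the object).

Applying the thin-lens equation to the first lens, 1/4.5 = 1/6 + 1/d_i1, which gives d_i1 = 18.000 cm.
Its lateral magnification is m_1 = -d_i1/d_o1 = -(18.000)/6 = -3.0000.
The intermediate image is 18.000 cm to the right of lens 1, so d_o2 = L - d_i1 = 35 - 18.000 = 17.000 cm.
Applying the thin-lens equation again with f_2 = -6 cm and d_o2 = 17.000 cm gives d_i2 = -4.435 cm.
m_2 = -(-4.435)/(17.000) = 0.2609.
Overall magnification: m = m_1 m_2 = -0.7826.

-0.783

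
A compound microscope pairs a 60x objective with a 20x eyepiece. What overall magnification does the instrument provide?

1200

The overall magnification of a compound microscope is the product of the objective and eyepiece magnifications:
M = M_obj x M_eye = 60 x 20 = 1200.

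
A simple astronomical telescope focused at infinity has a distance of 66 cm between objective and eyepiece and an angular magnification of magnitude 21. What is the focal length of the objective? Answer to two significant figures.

63 cm

In normal adjustment the tube length equals f_obj + f_eye and |M| = f_obj/f_eye.
So f_obj = 21 f_eye and 21 f_eye + f_eye = 66 cm, giving f_eye = 66/22 = 3.000 cm and f_obj = 63.000 cm.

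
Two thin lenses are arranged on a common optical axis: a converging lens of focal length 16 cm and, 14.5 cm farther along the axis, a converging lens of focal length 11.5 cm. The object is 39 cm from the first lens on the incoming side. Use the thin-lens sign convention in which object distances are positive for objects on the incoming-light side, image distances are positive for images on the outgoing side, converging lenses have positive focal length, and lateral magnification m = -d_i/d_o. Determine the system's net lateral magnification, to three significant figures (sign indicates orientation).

-0.332

First lens: d_i1 = 1/(1/16 - 1/39) = 27.130 cm.
m_1 = -(27.130)/39 = -0.6957.
Since 27.130 cm > 14.5 cm, the first image lies past the second lens and serves as a virtual object: d_o2 = L - d_i1 = -12.630 cm.
Second lens: d_i2 = 1/(1/11.5 - 1/(-12.630)) = 6.019 cm.
m_2 = -(6.019)/(-12.630) = 0.4766.
The system's lateral magnification is m_1 m_2 = (-0.6957)(0.4766) = -0.3315.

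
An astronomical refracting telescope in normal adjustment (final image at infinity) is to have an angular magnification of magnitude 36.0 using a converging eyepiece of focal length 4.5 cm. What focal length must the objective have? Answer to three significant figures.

|M| = f_obj/|f_eye|, so f_obj = |M| x |f_eye| = 36.0 x 4.5 = 162.000 cm.

162 cm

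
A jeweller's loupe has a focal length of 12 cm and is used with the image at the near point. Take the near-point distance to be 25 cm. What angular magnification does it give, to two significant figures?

M = 1 + D/f = 1 + 25/12 = 3.083.

3.1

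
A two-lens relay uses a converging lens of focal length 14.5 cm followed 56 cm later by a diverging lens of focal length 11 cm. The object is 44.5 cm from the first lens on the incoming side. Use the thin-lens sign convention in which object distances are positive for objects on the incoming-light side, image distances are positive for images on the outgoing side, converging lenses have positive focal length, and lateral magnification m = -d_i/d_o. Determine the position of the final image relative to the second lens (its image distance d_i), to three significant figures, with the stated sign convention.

Applying the thin-lens equation to the first lens, 1/14.5 = 1/44.5 + 1/d_i1, which gives d_i1 = 21.508 cm.
That image sits 34.492 cm in front of the second lens, so d_o2 = 34.492 cm.
Applying the thin-lens equation again with f_2 = -11 cm and d_o2 = 34.492 cm gives d_i2 = -8.340 cm.

-8.34 cm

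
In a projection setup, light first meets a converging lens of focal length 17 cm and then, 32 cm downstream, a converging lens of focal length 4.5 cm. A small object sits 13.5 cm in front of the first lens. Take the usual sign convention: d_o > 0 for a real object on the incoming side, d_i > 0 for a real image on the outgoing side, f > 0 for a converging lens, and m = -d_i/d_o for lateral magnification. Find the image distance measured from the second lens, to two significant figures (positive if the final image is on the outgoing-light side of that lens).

Applying the thin-lens equation to the first lens, 1/17 = 1/13.5 + 1/d_i1, which gives d_i1 = -65.571 cm.
With d_i1 < 0 the first image is virtual and lies on the object side; the object distance for lens 2 is d_o2 = 32 - (-65.571) = 97.571 cm.
Applying the thin-lens equation again with f_2 = 4.5 cm and d_o2 = 97.571 cm gives d_i2 = 4.718 cm.

4.7 cm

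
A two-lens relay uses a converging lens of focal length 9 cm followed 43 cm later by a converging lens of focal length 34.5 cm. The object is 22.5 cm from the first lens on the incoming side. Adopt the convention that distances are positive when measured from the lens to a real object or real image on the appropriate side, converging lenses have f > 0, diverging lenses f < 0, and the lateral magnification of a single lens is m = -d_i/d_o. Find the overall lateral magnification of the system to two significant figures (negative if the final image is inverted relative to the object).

-3.5

Lens 1: 1/d_i1 = 1/f_1 - 1/d_o1 = 1/9 - 1/22.5 = 0.06667 cm^-1, so d_i1 = 15.000 cm.
m_1 = -(15.000)/22.5 = -0.6667.
The intermediate image is 15.000 cm to the right of lens 1, so d_o2 = L - d_i1 = 43 - 15.000 = 28.000 cm.
Lens 2: 1/d_i2 = 1/f_2 - 1/d_o2 = 1/34.5 - 1/(28.000) = -0.00673 cm^-1, so d_i2 = -148.615 cm.
m_2 = -(-148.615)/(28.000) = 5.3077.
The system's lateral magnification is m_1 m_2 = (-0.6667)(5.3077) = -3.5385.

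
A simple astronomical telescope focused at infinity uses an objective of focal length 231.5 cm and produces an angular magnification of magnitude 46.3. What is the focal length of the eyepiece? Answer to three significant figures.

|M| = f_obj/f_eye, so f_eye = f_obj/|M| = 231.5/46.3 = 5.000 cm.

5.00 cm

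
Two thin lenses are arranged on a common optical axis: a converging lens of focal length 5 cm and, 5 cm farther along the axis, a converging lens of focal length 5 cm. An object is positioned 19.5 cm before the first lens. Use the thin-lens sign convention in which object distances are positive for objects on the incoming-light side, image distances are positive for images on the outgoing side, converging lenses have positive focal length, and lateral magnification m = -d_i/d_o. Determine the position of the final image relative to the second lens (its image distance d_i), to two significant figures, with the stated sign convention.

Lens 1: 1/d_i1 = 1/f_1 - 1/d_o1 = 1/5 - 1/19.5 = 0.14872 cm^-1, so d_i1 = 6.724 cm.
Since 6.724 cm > 5 cm, the first image lies past the second lens and serves as a virtual object: d_o2 = L - d_i1 = -1.724 cm.
Lens 2: 1/d_i2 = 1/f_2 - 1/d_o2 = 1/5 - 1/(-1.724) = 0.78000 cm^-1, so d_i2 = 1.282 cm.

1.3 cm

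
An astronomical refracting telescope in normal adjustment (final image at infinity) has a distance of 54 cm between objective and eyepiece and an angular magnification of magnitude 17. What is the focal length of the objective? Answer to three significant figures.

51.0 cm

In normal adjustment the tube length equals f_obj + f_eye and |M| = f_obj/f_eye.
So f_obj = 17 f_eye and 17 f_eye + f_eye = 54 cm, giving f_eye = 54/18 = 3.000 cm and f_obj = 51.000 cm.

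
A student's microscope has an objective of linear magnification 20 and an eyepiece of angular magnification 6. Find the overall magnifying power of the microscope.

120

The overall magnification of a compound microscope is the product of the objective and eyepiece magnifications:
M = M_obj x M_eye = 20 x 6 = 120.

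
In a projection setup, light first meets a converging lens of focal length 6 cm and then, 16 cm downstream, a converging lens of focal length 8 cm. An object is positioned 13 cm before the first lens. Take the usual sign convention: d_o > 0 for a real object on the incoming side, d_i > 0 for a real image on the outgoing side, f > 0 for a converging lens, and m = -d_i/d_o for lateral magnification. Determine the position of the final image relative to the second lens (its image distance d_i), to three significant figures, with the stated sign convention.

-12.4 cm

Applying the thin-lens equation to the first lens, 1/6 = 1/13 + 1/d_i1, which gives d_i1 = 11.143 cm.
That image sits 4.857 cm in front of the second lens, so d_o2 = 4.857 cm.
Applying the thin-lens equation again with f_2 = 8 cm and d_o2 = 4.857 cm gives d_i2 = -12.364 cm.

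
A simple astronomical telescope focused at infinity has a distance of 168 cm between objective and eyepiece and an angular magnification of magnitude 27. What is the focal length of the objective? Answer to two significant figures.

In normal adjustment the tube length equals f_obj + f_eye and |M| = f_obj/f_eye.
So f_obj = 27 f_eye and 27 f_eye + f_eye = 168 cm, giving f_eye = 168/28 = 6.000 cm and f_obj = 162.000 cm.

160 cm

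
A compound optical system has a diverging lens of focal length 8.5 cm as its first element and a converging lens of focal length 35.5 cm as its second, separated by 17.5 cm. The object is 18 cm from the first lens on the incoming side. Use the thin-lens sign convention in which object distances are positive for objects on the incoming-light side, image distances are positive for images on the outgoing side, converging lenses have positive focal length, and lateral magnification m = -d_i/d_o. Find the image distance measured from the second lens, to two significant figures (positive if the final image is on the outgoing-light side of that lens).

-68 cm

Applying the thin-lens equation to the first lens, 1/(-8.5) = 1/18 + 1/d_i1, which gives d_i1 = -5.774 cm.
With d_i1 < 0 the first image is virtual and lies on the object side; the object distance for lens 2 is d_o2 = 17.5 - (-5.774) = 23.274 cm.
Applying the thin-lens equation again with f_2 = 35.5 cm and d_o2 = 23.274 cm gives d_i2 = -67.576 cm.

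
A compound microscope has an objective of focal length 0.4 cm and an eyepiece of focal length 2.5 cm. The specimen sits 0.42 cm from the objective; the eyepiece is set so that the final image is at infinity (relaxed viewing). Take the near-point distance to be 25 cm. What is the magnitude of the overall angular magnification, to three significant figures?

Objective: 1/d_i = 1/f_obj - 1/d_o = 1/0.4 - 1/0.42 = 0.11905 cm^-1, so d_i = 8.400 cm.
m_obj = -d_i/d_o = -8.400/0.42 = -20.000.
Eyepiece angular magnification (image at infinity): M_eye = D/f_e = 25/2.5 = 10.000.
Overall M = m_obj x M_eye = (-20.000)(10.000) = -200.00.
|M| = 200.00.

200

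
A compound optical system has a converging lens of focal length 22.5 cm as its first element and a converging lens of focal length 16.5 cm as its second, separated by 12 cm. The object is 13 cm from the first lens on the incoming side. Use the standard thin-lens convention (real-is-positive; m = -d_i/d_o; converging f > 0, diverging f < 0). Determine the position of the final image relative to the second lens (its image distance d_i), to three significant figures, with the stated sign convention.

First lens: d_i1 = 1/(1/22.5 - 1/13) = -30.789 cm.
With d_i1 < 0 the first image is virtual and lies on the object side; the object distance for lens 2 is d_o2 = 12 - (-30.789) = 42.789 cm.
Second lens: d_i2 = 1/(1/16.5 - 1/(42.789)) = 26.856 cm.

26.9 cm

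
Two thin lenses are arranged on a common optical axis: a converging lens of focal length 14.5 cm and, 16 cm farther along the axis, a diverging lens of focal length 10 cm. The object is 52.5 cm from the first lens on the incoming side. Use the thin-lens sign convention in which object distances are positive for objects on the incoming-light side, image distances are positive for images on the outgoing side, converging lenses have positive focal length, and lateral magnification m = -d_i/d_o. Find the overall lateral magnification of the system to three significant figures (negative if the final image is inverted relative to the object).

-0.639

Applying the thin-lens equation to the first lens, 1/14.5 = 1/52.5 + 1/d_i1, which gives d_i1 = 20.033 cm.
Its lateral magnification is m_1 = -d_i1/d_o1 = -(20.033)/52.5 = -0.3816.
This image would form 20.033 cm past lens 1, i.e. 4.033 cm beyond lens 2, so it is a virtual object for lens 2: d_o2 = 16 - 20.033 = -4.033 cm.
Applying the thin-lens equation again with f_2 = -10 cm and d_o2 = -4.033 cm gives d_i2 = 6.759 cm.
m_2 = -(6.759)/(-4.033) = 1.6759.
Overall magnification: m = m_1 m_2 = -0.6395.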